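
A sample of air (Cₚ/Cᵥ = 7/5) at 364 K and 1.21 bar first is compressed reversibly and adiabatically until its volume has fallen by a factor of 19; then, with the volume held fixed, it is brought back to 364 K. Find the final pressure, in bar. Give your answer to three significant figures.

Adiabatic step (PV^γ = const): P₂ = 1.21×19^(7/5) = 74.65 bar; T₂ = 364×19^(2/5) = 1182 K.
Isochoric: P₃ = P₂(T₃/T₂) = 74.65 × (364/1182) = 22.99 bar.

P₃ ≈ 23.0 bar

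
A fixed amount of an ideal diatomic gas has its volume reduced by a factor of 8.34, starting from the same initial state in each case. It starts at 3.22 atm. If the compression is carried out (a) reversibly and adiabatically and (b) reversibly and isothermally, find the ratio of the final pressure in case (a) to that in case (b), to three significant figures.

For a diatomic ideal gas γ = 7/5.
Isothermal: P_b = P₁(V₁/V₂) = 3.22×8.34.
Adiabatic: P_a = P₁(V₁/V₂)^γ = 3.22×8.34^(7/5).
P_a/P_b = (V₁/V₂)^(γ−1) = 8.34^(2/5) = 2.336.

P_adiabatic / P_isothermal ≈ 2.34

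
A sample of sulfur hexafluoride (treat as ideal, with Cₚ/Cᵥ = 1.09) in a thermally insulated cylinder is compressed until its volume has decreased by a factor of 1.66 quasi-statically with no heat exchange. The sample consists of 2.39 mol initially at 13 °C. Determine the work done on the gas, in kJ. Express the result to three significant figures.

Adiabatic: T₁V₁^(γ−1) = T₂V₂^(γ−1) ⇒ T₂ = T₁ (V₁/V₂)^(γ−1).
T₁ = 13 °C = 286.1 K.
T₂ = 286.1 × 1.66^(0.09) = 299.5 K.
Q = 0, so ΔU = W_on_gas = nCᵥΔT with Cᵥ = R/(γ−1) = 92.38 J/(mol·K).
ΔU = 2.39 × 92.38 × (299.5 − 286.1) = 2948 J.

W ≈ 2.95 kJ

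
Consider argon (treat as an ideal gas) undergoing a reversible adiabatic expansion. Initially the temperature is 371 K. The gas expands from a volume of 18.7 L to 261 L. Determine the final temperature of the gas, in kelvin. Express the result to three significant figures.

T₂ ≈ 64.0 K

For a reversible adiabat TV^(γ−1) is constant, so T₂ = T₁ (V₁/V₂)^(γ−1).
For a monatomic ideal gas γ = 5/3, so γ−1 = 2/3.
T₂ = 371 × (18.7/261)^(2/3) = 64 K.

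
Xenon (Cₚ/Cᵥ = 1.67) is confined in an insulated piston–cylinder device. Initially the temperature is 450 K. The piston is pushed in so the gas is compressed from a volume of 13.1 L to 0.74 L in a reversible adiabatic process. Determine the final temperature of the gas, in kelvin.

Adiabatic: T₁V₁^(γ−1) = T₂V₂^(γ−1) ⇒ T₂ = T₁ (V₁/V₂)^(γ−1).
T₂ = 450 × (13.1/0.74)^(0.67) = 3086 K.

T₂ ≈ 3090 K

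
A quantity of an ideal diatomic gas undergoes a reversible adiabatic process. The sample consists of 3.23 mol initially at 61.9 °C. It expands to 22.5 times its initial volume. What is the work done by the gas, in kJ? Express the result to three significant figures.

Adiabatic: T₁V₁^(γ−1) = T₂V₂^(γ−1) ⇒ T₂ = T₁ (V₁/V₂)^(γ−1).
γ = 7/5 for a diatomic ideal gas, so γ−1 = 2/5.
T₁ = 61.9 °C = 335 K.
T₂ = 335 × (1/22.5)^(2/5) = 96.44 K.
Q = 0, so ΔU = W_on_gas = nCᵥΔT with Cᵥ = R/(γ−1) = 20.79 J/(mol·K).
ΔU = 3.23 × 20.79 × (96.44 − 335) = -16020 J.
Work done by the gas = −ΔU = 16020 J.

W ≈ 16.0 kJ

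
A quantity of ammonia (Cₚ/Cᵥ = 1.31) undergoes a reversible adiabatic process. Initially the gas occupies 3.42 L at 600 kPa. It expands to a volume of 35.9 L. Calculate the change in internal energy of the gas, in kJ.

ΔU ≈ -3.43 kJ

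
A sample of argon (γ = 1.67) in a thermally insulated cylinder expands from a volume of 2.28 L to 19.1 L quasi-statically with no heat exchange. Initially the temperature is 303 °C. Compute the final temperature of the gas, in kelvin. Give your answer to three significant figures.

T₂ ≈ 139 K

For a reversible adiabat TV^(γ−1) is constant, so T₂ = T₁ (V₁/V₂)^(γ−1).
T₁ = 303 °C = 576.1 K.
T₂ = 576.1 × (2.28/19.1)^(0.67) = 138.7 K.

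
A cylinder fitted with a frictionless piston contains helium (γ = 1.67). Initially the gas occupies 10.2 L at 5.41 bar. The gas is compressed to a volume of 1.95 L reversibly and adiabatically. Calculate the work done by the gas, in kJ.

P₂ = P₁(V₁/V₂)^γ = 5.41×(10.2/1.95)^(1.67) = 85.74 bar.
For a reversible adiabat, W_by_gas = (P₁V₁ − P₂V₂)/(γ−1).
W_by = (541000×0.0102 − 8.574×10^6×0.00195) / (0.67) = -16720 J.

W ≈ -16.7 kJ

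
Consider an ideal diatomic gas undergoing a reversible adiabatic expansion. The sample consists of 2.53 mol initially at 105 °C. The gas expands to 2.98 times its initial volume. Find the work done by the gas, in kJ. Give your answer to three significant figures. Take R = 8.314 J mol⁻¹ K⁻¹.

W ≈ 7.04 kJ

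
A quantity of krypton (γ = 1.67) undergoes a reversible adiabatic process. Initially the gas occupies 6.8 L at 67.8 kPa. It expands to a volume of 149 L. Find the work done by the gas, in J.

W ≈ 601 J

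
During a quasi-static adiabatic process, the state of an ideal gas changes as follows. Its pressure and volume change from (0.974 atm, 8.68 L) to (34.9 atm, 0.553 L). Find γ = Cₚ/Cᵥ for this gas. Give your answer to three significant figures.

PV^γ = const ⇒ γ = ln(P₂/P₁) / ln(V₁/V₂).
γ = ln(34.9/0.974) / ln(8.68/0.553) = 1.3.

γ ≈ 1.30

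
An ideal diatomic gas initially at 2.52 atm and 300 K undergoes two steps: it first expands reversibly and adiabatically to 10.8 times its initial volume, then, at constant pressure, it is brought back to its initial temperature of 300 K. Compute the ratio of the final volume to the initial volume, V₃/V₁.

V₃/V₁ ≈ 28.0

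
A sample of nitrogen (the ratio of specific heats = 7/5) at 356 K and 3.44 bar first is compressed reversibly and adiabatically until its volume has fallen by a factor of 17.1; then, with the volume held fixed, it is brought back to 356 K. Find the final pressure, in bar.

P₃ ≈ 58.8 bar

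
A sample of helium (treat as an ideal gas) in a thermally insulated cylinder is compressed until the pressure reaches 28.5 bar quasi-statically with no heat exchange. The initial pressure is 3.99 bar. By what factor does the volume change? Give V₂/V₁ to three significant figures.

V₂/V₁ ≈ 0.307

From PV^γ = const, V₂/V₁ = (P₁/P₂)^(1/γ).
For a monatomic ideal gas γ = 5/3.
V₂/V₁ = (3.99/28.5)^(3/5) = 0.3074.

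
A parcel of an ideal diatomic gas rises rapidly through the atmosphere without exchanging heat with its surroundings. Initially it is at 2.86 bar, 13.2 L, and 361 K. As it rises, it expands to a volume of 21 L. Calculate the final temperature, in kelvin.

For a reversible adiabat TV^(γ−1) is constant, so T₂ = T₁ (V₁/V₂)^(γ−1).
γ = 7/5 for a diatomic ideal gas.
T₂ = 361 × (13.2/21)^(2/5) = 299.8 K.

T₂ ≈ 300 K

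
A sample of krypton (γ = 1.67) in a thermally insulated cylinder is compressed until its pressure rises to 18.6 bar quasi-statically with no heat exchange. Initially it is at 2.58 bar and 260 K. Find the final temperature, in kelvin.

T₂ ≈ 574 K

Along an adiabat T P^((1−γ)/γ) is constant, so T₂ = T₁ (P₂/P₁)^((γ−1)/γ).
T₂ = 260 × (18.6/2.58)^(0.401) = 574.3 K.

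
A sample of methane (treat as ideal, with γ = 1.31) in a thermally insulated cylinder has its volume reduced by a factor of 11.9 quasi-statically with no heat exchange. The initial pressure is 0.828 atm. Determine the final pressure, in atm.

P₂ ≈ 21.2 atm

Adiabatic: P₁V₁^γ = P₂V₂^γ ⇒ P₂ = P₁ (V₁/V₂)^γ.
P₂ = 0.828 × 11.9^(1.31) = 21.23 atm.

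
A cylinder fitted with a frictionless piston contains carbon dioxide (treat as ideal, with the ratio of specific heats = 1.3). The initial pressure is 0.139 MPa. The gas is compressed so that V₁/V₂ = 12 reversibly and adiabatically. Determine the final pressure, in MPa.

Adiabatic: P₁V₁^γ = P₂V₂^γ ⇒ P₂ = P₁ (V₁/V₂)^γ.
P₂ = 0.139 × 12^(1.3) = 3.515 MPa.

P₂ ≈ 3.52 MPa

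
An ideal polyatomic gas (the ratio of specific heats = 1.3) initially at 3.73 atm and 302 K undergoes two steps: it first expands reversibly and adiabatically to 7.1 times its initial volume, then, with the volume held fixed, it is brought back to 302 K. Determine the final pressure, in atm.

Adiabatic step (PV^γ = const): P₂ = 3.73×(1/7.1)^(1.3) = 0.2918 atm; T₂ = 302×(1/7.1)^(0.3) = 167.7 K.
Isochoric: P₃ = P₂(T₃/T₂) = 0.2918 × (302/167.7) = 0.5254 atm.

P₃ ≈ 0.525 atm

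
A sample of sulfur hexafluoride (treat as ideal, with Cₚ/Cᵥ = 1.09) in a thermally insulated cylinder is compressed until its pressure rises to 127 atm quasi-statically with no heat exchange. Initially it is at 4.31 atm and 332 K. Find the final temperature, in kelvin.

Along an adiabat T P^((1−γ)/γ) is constant, so T₂ = T₁ (P₂/P₁)^((γ−1)/γ).
T₂ = 332 × (127/4.31)^(0.0826) = 439 K.

T₂ ≈ 439 K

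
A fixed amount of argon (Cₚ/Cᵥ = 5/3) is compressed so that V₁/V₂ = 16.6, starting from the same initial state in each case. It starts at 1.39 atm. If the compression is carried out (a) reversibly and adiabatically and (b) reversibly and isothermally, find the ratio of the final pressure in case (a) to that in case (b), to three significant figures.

Isothermal: P_b = P₁(V₁/V₂) = 1.39×16.6.
Adiabatic: P_a = P₁(V₁/V₂)^γ = 1.39×16.6^(5/3).
P_a/P_b = (V₁/V₂)^(γ−1) = 16.6^(2/3) = 6.507.

P_adiabatic / P_isothermal ≈ 6.51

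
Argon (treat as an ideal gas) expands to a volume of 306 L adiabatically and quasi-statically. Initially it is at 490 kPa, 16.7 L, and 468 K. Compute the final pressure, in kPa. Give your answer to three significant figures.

Adiabatic: P₁V₁^γ = P₂V₂^γ ⇒ P₂ = P₁ (V₁/V₂)^γ.
γ = 5/3 for a monatomic ideal gas.
P₂ = 490 × (16.7/306)^(5/3) = 3.848 kPa.

P₂ ≈ 3.85 kPa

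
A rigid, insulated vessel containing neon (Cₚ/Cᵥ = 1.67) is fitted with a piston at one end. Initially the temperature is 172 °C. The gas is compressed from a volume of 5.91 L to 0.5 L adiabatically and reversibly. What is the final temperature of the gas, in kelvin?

T₂ ≈ 2330 K

For a reversible adiabat TV^(γ−1) is constant, so T₂ = T₁ (V₁/V₂)^(γ−1).
T₁ = 172 °C = 445.1 K.
T₂ = 445.1 × (5.91/0.5)^(0.67) = 2329 K.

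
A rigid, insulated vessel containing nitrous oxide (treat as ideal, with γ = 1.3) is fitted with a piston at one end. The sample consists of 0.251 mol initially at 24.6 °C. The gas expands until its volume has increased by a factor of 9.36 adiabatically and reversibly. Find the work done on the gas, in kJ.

For a reversible adiabat TV^(γ−1) is constant, so T₂ = T₁ (V₁/V₂)^(γ−1).
T₁ = 24.6 °C = 297.8 K.
T₂ = 297.8 × (1/9.36)^(0.3) = 152.2 K.
Q = 0, so ΔU = W_on_gas = nCᵥΔT with Cᵥ = R/(γ−1) = 27.71 J/(mol·K).
ΔU = 0.251 × 27.71 × (152.2 − 297.8) = -1012 J.

W ≈ -1.01 kJ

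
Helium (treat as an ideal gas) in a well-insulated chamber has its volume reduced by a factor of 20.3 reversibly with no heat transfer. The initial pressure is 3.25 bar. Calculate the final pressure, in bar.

P₂ ≈ 491 bar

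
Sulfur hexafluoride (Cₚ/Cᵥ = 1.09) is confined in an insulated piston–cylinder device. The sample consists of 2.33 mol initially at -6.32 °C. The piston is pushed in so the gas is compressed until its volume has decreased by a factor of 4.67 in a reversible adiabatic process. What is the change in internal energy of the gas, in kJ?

Adiabatic: T₁V₁^(γ−1) = T₂V₂^(γ−1) ⇒ T₂ = T₁ (V₁/V₂)^(γ−1).
T₁ = -6.32 °C = 266.8 K.
T₂ = 266.8 × 4.67^(0.09) = 306.5 K.
Q = 0, so ΔU = W_on_gas = nCᵥΔT with Cᵥ = R/(γ−1) = 92.38 J/(mol·K).
ΔU = 2.33 × 92.38 × (306.5 − 266.8) = 8545 J.

ΔU ≈ 8.55 kJ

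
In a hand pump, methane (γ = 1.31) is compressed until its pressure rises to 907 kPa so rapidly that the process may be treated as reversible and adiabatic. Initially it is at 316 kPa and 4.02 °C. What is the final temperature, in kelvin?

T₂ ≈ 356 K

Along an adiabat T P^((1−γ)/γ) is constant, so T₂ = T₁ (P₂/P₁)^((γ−1)/γ).
T₁ = 4.02 °C = 277.2 K.
T₂ = 277.2 × (907/316)^(0.237) = 355.7 K.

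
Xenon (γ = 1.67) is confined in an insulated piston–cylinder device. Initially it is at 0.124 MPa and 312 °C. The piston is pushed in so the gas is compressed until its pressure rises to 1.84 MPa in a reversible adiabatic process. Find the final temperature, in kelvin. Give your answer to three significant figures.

Adiabatic: T₂/T₁ = (P₂/P₁)^((γ−1)/γ).
T₁ = 312 °C = 585.1 K.
T₂ = 585.1 × (1.84/0.124)^(0.401) = 1727 K.

T₂ ≈ 1730 K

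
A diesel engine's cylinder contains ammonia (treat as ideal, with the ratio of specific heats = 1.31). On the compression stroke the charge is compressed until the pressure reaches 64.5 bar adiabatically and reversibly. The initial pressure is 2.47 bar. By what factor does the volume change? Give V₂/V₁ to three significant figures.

From PV^γ = const, V₂/V₁ = (P₁/P₂)^(1/γ).
V₂/V₁ = (2.47/64.5)^(0.763) = 0.08288.

V₂/V₁ ≈ 0.0829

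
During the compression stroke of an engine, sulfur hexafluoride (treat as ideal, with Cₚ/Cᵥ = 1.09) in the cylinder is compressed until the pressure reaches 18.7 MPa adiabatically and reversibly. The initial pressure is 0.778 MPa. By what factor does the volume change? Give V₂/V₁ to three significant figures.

From PV^γ = const, V₂/V₁ = (P₁/P₂)^(1/γ).
V₂/V₁ = (0.778/18.7)^(0.917) = 0.05409.

V₂/V₁ ≈ 0.0541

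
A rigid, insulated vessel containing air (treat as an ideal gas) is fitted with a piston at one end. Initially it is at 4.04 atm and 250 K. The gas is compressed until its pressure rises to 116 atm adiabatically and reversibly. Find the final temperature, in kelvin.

T₂ ≈ 652 K

Adiabatic: T₂/T₁ = (P₂/P₁)^((γ−1)/γ).
For a diatomic ideal gas γ = 7/5, so (γ−1)/γ = 2/7.
T₂ = 250 × (116/4.04)^(2/7) = 652.4 K.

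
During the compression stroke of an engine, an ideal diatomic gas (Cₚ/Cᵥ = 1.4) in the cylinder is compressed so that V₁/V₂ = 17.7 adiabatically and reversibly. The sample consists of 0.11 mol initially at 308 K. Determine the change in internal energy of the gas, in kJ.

ΔU ≈ 1.52 kJ

For a reversible adiabat TV^(γ−1) is constant, so T₂ = T₁ (V₁/V₂)^(γ−1).
T₂ = 308 × 17.7^(0.4) = 972.2 K.
Q = 0, so ΔU = W_on_gas = nCᵥΔT with Cᵥ = R/(γ−1) = 20.79 J/(mol·K).
ΔU = 0.11 × 20.79 × (972.2 − 308) = 1519 J.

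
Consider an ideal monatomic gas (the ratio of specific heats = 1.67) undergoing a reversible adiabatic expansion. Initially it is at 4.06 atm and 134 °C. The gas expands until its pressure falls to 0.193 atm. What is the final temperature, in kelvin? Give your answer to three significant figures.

T₂ ≈ 120 K

Adiabatic: T₂/T₁ = (P₂/P₁)^((γ−1)/γ).
T₁ = 134 °C = 407.1 K.
T₂ = 407.1 × (0.193/4.06)^(0.401) = 119.9 K.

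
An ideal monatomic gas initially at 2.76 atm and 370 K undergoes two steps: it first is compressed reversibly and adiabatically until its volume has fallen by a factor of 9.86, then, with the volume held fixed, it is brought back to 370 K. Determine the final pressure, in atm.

For a monatomic ideal gas γ = 5/3.
Adiabatic step (PV^γ = const): P₂ = 2.76×9.86^(5/3) = 125.1 atm; T₂ = 370×9.86^(2/3) = 1701 K.
Isochoric: P₃ = P₂(T₃/T₂) = 125.1 × (370/1701) = 27.21 atm.

P₃ ≈ 27.2 atm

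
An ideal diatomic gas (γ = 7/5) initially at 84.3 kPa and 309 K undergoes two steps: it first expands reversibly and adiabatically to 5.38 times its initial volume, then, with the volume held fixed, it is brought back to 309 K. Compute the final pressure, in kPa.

Adiabatic step (PV^γ = const): P₂ = 84.3×(1/5.38)^(7/5) = 7.993 kPa; T₂ = 309×(1/5.38)^(2/5) = 157.6 K.
Isochoric: P₃ = P₂(T₃/T₂) = 7.993 × (309/157.6) = 15.67 kPa.

P₃ ≈ 15.7 kPa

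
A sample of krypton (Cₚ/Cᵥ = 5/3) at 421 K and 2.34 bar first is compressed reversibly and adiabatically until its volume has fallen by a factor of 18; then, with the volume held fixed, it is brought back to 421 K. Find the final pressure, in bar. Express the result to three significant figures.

Adiabatic step (PV^γ = const): P₂ = 2.34×18^(5/3) = 289.3 bar; T₂ = 421×18^(2/3) = 2892 K.
Isochoric: P₃ = P₂(T₃/T₂) = 289.3 × (421/2892) = 42.12 bar.

P₃ ≈ 42.1 bar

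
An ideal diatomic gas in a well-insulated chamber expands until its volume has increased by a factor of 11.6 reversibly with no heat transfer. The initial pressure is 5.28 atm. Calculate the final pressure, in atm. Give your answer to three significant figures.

Adiabatic: P₁V₁^γ = P₂V₂^γ ⇒ P₂ = P₁ (V₁/V₂)^γ.
For a diatomic ideal gas γ = 7/5.
P₂ = 5.28 × (1/11.6)^(7/5) = 0.1708 atm.

P₂ ≈ 0.171 atm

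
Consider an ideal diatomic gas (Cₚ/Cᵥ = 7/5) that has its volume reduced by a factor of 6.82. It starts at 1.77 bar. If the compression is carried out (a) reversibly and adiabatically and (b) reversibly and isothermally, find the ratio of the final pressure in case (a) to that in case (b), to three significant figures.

Isothermal: P_b = P₁(V₁/V₂) = 1.77×6.82.
Adiabatic: P_a = P₁(V₁/V₂)^γ = 1.77×6.82^(7/5).
P_a/P_b = (V₁/V₂)^(γ−1) = 6.82^(2/5) = 2.155.

P_adiabatic / P_isothermal ≈ 2.16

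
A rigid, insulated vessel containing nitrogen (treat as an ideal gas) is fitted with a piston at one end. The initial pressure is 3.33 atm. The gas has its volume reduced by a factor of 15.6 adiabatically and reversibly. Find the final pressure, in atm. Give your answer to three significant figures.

Since PV^γ is constant along a reversible adiabat, P₂ = P₁ (V₁/V₂)^γ.
For a diatomic ideal gas γ = 7/5.
P₂ = 3.33 × 15.6^(7/5) = 155.9 atm.

P₂ ≈ 156 atm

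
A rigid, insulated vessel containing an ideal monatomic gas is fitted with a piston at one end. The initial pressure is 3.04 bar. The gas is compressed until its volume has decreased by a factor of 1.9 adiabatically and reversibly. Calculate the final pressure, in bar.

Since PV^γ is constant along a reversible adiabat, P₂ = P₁ (V₁/V₂)^γ.
For a monatomic ideal gas γ = 5/3.
P₂ = 3.04 × 1.9^(5/3) = 8.861 bar.

P₂ ≈ 8.86 bar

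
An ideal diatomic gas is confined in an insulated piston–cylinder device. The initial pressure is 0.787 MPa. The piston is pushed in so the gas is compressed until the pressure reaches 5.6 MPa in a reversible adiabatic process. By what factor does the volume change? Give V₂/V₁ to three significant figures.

From PV^γ = const, V₂/V₁ = (P₁/P₂)^(1/γ).
For a diatomic ideal gas γ = 7/5.
V₂/V₁ = (0.787/5.6)^(5/7) = 0.2462.

V₂/V₁ ≈ 0.246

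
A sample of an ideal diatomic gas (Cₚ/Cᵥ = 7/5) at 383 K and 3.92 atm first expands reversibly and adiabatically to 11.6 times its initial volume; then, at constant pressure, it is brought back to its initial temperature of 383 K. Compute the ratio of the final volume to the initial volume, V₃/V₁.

V₃/V₁ ≈ 30.9

Adiabatic step: V₂/V₁ = 11.6; T₂ = T₁·(1/11.6)^(2/5) = 143.7 K.
Isobaric step: V₃/V₂ = T₃/T₂ = 383/143.7.
V₃/V₁ = (V₂/V₁)(V₃/V₂) = 11.6 × (383/143.7) = 30.92.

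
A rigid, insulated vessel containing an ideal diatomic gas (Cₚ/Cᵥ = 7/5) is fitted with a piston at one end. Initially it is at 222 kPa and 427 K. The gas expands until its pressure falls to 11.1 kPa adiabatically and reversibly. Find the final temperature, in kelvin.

T₂ ≈ 181 K

Adiabatic: T₂/T₁ = (P₂/P₁)^((γ−1)/γ).
T₂ = 427 × (11.1/222)^(2/7) = 181.4 K.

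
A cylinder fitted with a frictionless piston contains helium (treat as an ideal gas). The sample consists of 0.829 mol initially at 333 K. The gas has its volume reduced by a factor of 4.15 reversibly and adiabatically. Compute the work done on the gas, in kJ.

Adiabatic: T₁V₁^(γ−1) = T₂V₂^(γ−1) ⇒ T₂ = T₁ (V₁/V₂)^(γ−1).
γ = 5/3 for a monatomic ideal gas, so γ−1 = 2/3.
T₂ = 333 × 4.15^(2/3) = 860 K.
Q = 0, so ΔU = W_on_gas = nCᵥΔT with Cᵥ = R/(γ−1) = 12.47 J/(mol·K).
ΔU = 0.829 × 12.47 × (860 − 333) = 5448 J.

W ≈ 5.45 kJ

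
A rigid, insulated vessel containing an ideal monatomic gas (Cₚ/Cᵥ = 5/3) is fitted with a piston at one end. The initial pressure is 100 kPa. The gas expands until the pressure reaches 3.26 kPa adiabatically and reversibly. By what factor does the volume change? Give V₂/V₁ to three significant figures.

V₂/V₁ ≈ 7.80

From PV^γ = const, V₂/V₁ = (P₁/P₂)^(1/γ).
V₂/V₁ = (100/3.26)^(3/5) = 7.8.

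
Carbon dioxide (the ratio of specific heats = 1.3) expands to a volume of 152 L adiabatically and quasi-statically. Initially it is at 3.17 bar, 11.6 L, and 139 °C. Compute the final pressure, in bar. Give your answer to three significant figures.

P₂ ≈ 0.112 bar

Adiabatic: P₁V₁^γ = P₂V₂^γ ⇒ P₂ = P₁ (V₁/V₂)^γ.
P₂ = 3.17 × (11.6/152)^(1.3) = 0.1118 bar.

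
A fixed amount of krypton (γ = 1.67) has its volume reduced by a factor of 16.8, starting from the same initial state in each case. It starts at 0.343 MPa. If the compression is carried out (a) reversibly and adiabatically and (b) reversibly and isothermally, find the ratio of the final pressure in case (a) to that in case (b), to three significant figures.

Isothermal: P_b = P₁(V₁/V₂) = 0.343×16.8.
Adiabatic: P_a = P₁(V₁/V₂)^γ = 0.343×16.8^(1.67).
P_a/P_b = (V₁/V₂)^(γ−1) = 16.8^(0.67) = 6.622.

P_adiabatic / P_isothermal ≈ 6.62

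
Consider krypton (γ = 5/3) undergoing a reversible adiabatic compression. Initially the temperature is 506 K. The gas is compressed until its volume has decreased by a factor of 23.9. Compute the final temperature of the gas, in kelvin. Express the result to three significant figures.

Adiabatic: T₁V₁^(γ−1) = T₂V₂^(γ−1) ⇒ T₂ = T₁ (V₁/V₂)^(γ−1).
T₂ = 506 × 23.9^(2/3) = 4198 K.

T₂ ≈ 4200 K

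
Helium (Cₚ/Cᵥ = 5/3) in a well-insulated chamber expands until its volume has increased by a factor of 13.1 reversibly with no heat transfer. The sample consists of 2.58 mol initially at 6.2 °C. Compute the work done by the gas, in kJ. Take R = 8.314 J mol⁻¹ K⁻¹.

For a reversible adiabat TV^(γ−1) is constant, so T₂ = T₁ (V₁/V₂)^(γ−1).
T₁ = 6.2 °C = 279.3 K.
T₂ = 279.3 × (1/13.1)^(2/3) = 50.27 K.
Q = 0, so ΔU = W_on_gas = nCᵥΔT with Cᵥ = R/(γ−1) = 12.47 J/(mol·K).
ΔU = 2.58 × 12.47 × (50.27 − 279.3) = -7371 J.
Work done by the gas = −ΔU = 7371 J.

W ≈ 7.37 kJ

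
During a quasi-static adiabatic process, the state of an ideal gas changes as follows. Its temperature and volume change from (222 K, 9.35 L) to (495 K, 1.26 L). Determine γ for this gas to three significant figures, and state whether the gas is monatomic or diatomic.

TV^(γ−1) = const ⇒ γ − 1 = ln(T₂/T₁) / ln(V₁/V₂).
γ = 1 + ln(495/222) / ln(9.35/1.26) = 1.4.
γ ≈ 1.40 is close to 7/5, so the gas is diatomic.

γ ≈ 1.40; diatomic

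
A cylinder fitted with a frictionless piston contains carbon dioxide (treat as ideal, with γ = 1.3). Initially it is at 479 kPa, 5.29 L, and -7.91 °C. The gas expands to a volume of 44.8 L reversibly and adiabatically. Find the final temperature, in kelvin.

Adiabatic: T₁V₁^(γ−1) = T₂V₂^(γ−1) ⇒ T₂ = T₁ (V₁/V₂)^(γ−1).
T₁ = -7.91 °C = 265.2 K.
T₂ = 265.2 × (5.29/44.8)^(0.3) = 139.7 K.

T₂ ≈ 140 K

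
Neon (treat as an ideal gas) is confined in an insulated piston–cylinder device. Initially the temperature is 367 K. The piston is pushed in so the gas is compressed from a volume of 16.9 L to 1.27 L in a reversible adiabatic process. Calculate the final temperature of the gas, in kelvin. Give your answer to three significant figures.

For a reversible adiabat TV^(γ−1) is constant, so T₂ = T₁ (V₁/V₂)^(γ−1).
For a monatomic ideal gas γ = 5/3, so γ−1 = 2/3.
T₂ = 367 × (16.9/1.27)^(2/3) = 2061 K.

T₂ ≈ 2060 K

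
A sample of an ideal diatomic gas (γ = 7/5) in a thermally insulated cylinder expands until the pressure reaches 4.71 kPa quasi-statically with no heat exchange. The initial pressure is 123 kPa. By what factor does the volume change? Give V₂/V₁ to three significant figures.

V₂/V₁ ≈ 10.3

From PV^γ = const, V₂/V₁ = (P₁/P₂)^(1/γ).
V₂/V₁ = (123/4.71)^(5/7) = 10.28.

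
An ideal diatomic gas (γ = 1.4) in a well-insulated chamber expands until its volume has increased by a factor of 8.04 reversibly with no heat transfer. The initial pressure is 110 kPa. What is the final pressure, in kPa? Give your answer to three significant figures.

P₂ ≈ 5.94 kPa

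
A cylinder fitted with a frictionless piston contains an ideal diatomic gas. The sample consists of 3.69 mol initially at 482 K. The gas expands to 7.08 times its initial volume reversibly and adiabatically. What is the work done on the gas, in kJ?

For a reversible adiabat TV^(γ−1) is constant, so T₂ = T₁ (V₁/V₂)^(γ−1).
γ = 7/5 for a diatomic ideal gas, so γ−1 = 2/5.
T₂ = 482 × (1/7.08)^(2/5) = 220.3 K.
Q = 0, so ΔU = W_on_gas = nCᵥΔT with Cᵥ = R/(γ−1) = 20.79 J/(mol·K).
ΔU = 3.69 × 20.79 × (220.3 − 482) = -20070 J.

W ≈ -20.1 kJ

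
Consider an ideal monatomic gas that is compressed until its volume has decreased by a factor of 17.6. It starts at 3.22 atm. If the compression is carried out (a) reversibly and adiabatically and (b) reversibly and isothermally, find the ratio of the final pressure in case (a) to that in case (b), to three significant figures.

For a monatomic ideal gas γ = 5/3.
Isothermal: P_b = P₁(V₁/V₂) = 3.22×17.6.
Adiabatic: P_a = P₁(V₁/V₂)^γ = 3.22×17.6^(5/3).
P_a/P_b = (V₁/V₂)^(γ−1) = 17.6^(2/3) = 6.766.

P_adiabatic / P_isothermal ≈ 6.77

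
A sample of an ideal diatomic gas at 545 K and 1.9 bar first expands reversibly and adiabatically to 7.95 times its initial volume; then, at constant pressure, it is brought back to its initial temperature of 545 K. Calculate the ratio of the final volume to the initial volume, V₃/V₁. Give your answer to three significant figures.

For a diatomic ideal gas γ = 7/5.
Adiabatic step: V₂/V₁ = 7.95; T₂ = T₁·(1/7.95)^(2/5) = 237.8 K.
Isobaric step: V₃/V₂ = T₃/T₂ = 545/237.8.
V₃/V₁ = (V₂/V₁)(V₃/V₂) = 7.95 × (545/237.8) = 18.22.

V₃/V₁ ≈ 18.2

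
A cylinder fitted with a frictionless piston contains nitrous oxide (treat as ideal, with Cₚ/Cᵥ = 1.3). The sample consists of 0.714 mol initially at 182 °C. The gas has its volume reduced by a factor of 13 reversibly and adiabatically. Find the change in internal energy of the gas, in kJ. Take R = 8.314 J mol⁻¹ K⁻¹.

For a reversible adiabat TV^(γ−1) is constant, so T₂ = T₁ (V₁/V₂)^(γ−1).
T₁ = 182 °C = 455.1 K.
T₂ = 455.1 × 13^(0.3) = 982.5 K.
Q = 0, so ΔU = W_on_gas = nCᵥΔT with Cᵥ = R/(γ−1) = 27.71 J/(mol·K).
ΔU = 0.714 × 27.71 × (982.5 − 455.1) = 10440 J.

ΔU ≈ 10.4 kJ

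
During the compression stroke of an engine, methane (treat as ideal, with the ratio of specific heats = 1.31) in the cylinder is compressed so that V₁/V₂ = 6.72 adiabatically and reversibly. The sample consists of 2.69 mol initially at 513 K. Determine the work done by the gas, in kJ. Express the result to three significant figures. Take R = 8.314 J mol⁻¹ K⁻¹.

For a reversible adiabat TV^(γ−1) is constant, so T₂ = T₁ (V₁/V₂)^(γ−1).
T₂ = 513 × 6.72^(0.31) = 926 K.
Q = 0, so ΔU = W_on_gas = nCᵥΔT with Cᵥ = R/(γ−1) = 26.82 J/(mol·K).
ΔU = 2.69 × 26.82 × (926 − 513) = 29790 J.
Work done by the gas = −ΔU = -29790 J.

W ≈ -29.8 kJ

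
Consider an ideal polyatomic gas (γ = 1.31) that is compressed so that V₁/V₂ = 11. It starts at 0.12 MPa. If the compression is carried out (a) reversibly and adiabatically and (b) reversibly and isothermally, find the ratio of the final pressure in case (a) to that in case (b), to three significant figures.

Isothermal: P_b = P₁(V₁/V₂) = 0.12×11.
Adiabatic: P_a = P₁(V₁/V₂)^γ = 0.12×11^(1.31).
P_a/P_b = (V₁/V₂)^(γ−1) = 11^(0.31) = 2.103.

P_adiabatic / P_isothermal ≈ 2.10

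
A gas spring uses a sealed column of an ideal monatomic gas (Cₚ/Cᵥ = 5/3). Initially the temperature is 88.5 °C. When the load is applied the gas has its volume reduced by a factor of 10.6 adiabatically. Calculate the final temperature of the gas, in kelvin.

For a reversible adiabat TV^(γ−1) is constant, so T₂ = T₁ (V₁/V₂)^(γ−1).
T₁ = 88.5 °C = 361.6 K.
T₂ = 361.6 × 10.6^(2/3) = 1745 K.

T₂ ≈ 1750 K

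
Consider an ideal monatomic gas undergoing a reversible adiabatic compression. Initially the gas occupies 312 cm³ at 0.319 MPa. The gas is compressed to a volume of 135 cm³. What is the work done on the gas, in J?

γ = 5/3 for a monatomic ideal gas.
P₂ = P₁(V₁/V₂)^γ = 0.319×(312/135)^(5/3) = 1.289 MPa.
For a reversible adiabat, W_by_gas = (P₁V₁ − P₂V₂)/(γ−1).
W_by = (319000×0.000312 − 1.289×10^6×0.000135) / (2/3) = -111.7 J.
W_on_gas = −W_by = 111.7 J.

W ≈ 112 J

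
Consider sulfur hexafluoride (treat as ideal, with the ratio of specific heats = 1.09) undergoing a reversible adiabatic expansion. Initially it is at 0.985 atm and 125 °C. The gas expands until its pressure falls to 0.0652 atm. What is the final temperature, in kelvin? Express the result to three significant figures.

T₂ ≈ 318 K

Along an adiabat T P^((1−γ)/γ) is constant, so T₂ = T₁ (P₂/P₁)^((γ−1)/γ).
T₁ = 125 °C = 398.1 K.
T₂ = 398.1 × (0.0652/0.985)^(0.0826) = 318.2 K.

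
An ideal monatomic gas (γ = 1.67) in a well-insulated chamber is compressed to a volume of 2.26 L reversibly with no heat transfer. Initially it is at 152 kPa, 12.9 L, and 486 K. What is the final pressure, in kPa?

Adiabatic: P₁V₁^γ = P₂V₂^γ ⇒ P₂ = P₁ (V₁/V₂)^γ.
P₂ = 152 × (12.9/2.26)^(1.67) = 2787 kPa.

P₂ ≈ 2790 kPa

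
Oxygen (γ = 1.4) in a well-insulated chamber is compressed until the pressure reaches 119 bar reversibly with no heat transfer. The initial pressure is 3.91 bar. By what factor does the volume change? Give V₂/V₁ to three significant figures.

V₂/V₁ ≈ 0.0872

From PV^γ = const, V₂/V₁ = (P₁/P₂)^(1/γ).
V₂/V₁ = (3.91/119)^(0.714) = 0.08719.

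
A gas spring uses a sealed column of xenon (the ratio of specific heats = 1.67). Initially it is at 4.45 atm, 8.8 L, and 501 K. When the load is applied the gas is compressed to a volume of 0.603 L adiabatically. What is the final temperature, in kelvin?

Adiabatic: T₁V₁^(γ−1) = T₂V₂^(γ−1) ⇒ T₂ = T₁ (V₁/V₂)^(γ−1).
T₂ = 501 × (8.8/0.603)^(0.67) = 3019 K.

T₂ ≈ 3020 K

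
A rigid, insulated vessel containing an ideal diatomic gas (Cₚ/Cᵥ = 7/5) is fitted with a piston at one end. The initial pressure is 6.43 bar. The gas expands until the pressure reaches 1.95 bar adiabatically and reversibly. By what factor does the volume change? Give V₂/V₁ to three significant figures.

From PV^γ = const, V₂/V₁ = (P₁/P₂)^(1/γ).
V₂/V₁ = (6.43/1.95)^(5/7) = 2.345.

V₂/V₁ ≈ 2.34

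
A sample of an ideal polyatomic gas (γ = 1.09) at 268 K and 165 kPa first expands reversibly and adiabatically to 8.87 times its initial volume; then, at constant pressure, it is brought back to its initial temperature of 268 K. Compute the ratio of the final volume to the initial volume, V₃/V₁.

V₃/V₁ ≈ 10.8

Adiabatic step: V₂/V₁ = 8.87; T₂ = T₁·(1/8.87)^(0.09) = 220.2 K.
Isobaric step: V₃/V₂ = T₃/T₂ = 268/220.2.
V₃/V₁ = (V₂/V₁)(V₃/V₂) = 8.87 × (268/220.2) = 10.8.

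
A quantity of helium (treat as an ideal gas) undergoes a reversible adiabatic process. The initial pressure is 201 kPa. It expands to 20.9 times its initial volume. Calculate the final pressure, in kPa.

Adiabatic: P₁V₁^γ = P₂V₂^γ ⇒ P₂ = P₁ (V₁/V₂)^γ.
For a monatomic ideal gas γ = 5/3.
P₂ = 201 × (1/20.9)^(5/3) = 1.268 kPa.

P₂ ≈ 1.27 kPa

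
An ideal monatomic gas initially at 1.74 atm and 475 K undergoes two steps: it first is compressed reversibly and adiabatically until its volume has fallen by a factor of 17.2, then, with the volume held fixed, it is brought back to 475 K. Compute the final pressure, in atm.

P₃ ≈ 29.9 atm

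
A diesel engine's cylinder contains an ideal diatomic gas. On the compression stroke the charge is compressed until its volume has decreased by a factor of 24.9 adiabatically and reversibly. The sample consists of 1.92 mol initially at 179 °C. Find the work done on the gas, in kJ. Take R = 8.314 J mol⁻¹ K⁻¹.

W ≈ 47.2 kJ

Adiabatic: T₁V₁^(γ−1) = T₂V₂^(γ−1) ⇒ T₂ = T₁ (V₁/V₂)^(γ−1).
γ = 7/5 for a diatomic ideal gas, so γ−1 = 2/5.
T₁ = 179 °C = 452.1 K.
T₂ = 452.1 × 24.9^(2/5) = 1636 K.
Q = 0, so ΔU = W_on_gas = nCᵥΔT with Cᵥ = R/(γ−1) = 20.79 J/(mol·K).
ΔU = 1.92 × 20.79 × (1636 − 452.1) = 47240 J.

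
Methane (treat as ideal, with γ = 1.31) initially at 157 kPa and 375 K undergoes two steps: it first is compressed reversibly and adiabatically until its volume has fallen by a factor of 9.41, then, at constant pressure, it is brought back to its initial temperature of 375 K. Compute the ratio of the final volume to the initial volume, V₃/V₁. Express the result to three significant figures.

Adiabatic step: V₂/V₁ = 0.1063; T₂ = T₁·9.41^(0.31) = 751.4 K.
Isobaric step: V₃/V₂ = T₃/T₂ = 375/751.4.
V₃/V₁ = (V₂/V₁)(V₃/V₂) = 0.1063 × (375/751.4) = 0.05304.

V₃/V₁ ≈ 0.0530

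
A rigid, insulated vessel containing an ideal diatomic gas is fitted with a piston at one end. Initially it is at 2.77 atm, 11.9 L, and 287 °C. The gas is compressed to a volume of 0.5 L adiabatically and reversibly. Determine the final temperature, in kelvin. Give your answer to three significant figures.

T₂ ≈ 1990 K

For a reversible adiabat TV^(γ−1) is constant, so T₂ = T₁ (V₁/V₂)^(γ−1).
γ = 7/5 for a diatomic ideal gas.
T₁ = 287 °C = 560.1 K.
T₂ = 560.1 × (11.9/0.5)^(2/5) = 1990 K.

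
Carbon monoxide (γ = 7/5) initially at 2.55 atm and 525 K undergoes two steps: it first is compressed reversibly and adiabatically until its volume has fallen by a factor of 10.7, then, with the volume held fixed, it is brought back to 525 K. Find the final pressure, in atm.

P₃ ≈ 27.3 atm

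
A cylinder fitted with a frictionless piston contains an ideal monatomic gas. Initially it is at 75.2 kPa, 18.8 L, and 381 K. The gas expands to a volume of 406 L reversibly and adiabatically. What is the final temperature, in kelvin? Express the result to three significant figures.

T₂ ≈ 49.1 K

Adiabatic: T₁V₁^(γ−1) = T₂V₂^(γ−1) ⇒ T₂ = T₁ (V₁/V₂)^(γ−1).
γ = 5/3 for a monatomic ideal gas.
T₂ = 381 × (18.8/406)^(2/3) = 49.13 K.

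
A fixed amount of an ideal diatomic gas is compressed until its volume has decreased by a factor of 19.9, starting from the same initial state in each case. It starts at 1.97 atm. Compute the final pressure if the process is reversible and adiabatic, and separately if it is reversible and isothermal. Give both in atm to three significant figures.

adiabatic: 130 atm; isothermal: 39.2 atm

For a diatomic ideal gas γ = 7/5.
Isothermal: P₂ = P₁(V₁/V₂) = 1.97×19.9 = 39.2 atm.
Adiabatic: P₂ = P₁(V₁/V₂)^γ = 1.97×19.9^(7/5) = 129.7 atm.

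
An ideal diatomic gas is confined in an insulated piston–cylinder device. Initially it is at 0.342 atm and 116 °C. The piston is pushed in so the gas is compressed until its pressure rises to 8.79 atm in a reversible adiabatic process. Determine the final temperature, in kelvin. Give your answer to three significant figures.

T₂ ≈ 984 K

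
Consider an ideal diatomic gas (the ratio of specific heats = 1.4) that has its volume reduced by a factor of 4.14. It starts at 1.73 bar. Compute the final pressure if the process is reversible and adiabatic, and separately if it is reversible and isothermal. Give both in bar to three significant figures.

adiabatic: 12.6 bar; isothermal: 7.16 bar

Isothermal: P₂ = P₁(V₁/V₂) = 1.73×4.14 = 7.162 bar.
Adiabatic: P₂ = P₁(V₁/V₂)^γ = 1.73×4.14^(1.4) = 12.64 bar.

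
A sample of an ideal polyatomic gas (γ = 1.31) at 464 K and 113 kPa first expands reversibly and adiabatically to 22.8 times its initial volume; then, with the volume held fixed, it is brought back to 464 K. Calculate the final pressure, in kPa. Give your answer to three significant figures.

P₃ ≈ 4.96 kPa

Adiabatic step (PV^γ = const): P₂ = 113×(1/22.8)^(1.31) = 1.88 kPa; T₂ = 464×(1/22.8)^(0.31) = 176 K.
Isochoric: P₃ = P₂(T₃/T₂) = 1.88 × (464/176) = 4.956 kPa.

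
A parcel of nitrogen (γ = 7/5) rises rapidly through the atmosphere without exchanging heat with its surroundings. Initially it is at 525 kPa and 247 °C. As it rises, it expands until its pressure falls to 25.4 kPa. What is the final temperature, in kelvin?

Along an adiabat T P^((1−γ)/γ) is constant, so T₂ = T₁ (P₂/P₁)^((γ−1)/γ).
T₁ = 247 °C = 520.1 K.
T₂ = 520.1 × (25.4/525)^(2/7) = 218.9 K.

T₂ ≈ 219 K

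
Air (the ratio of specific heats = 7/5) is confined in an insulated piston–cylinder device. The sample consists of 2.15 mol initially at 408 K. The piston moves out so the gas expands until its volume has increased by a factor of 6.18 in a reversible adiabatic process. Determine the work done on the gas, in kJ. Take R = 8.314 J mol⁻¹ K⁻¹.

W ≈ -9.43 kJ

For a reversible adiabat TV^(γ−1) is constant, so T₂ = T₁ (V₁/V₂)^(γ−1).
T₂ = 408 × (1/6.18)^(2/5) = 196.9 K.
Q = 0, so ΔU = W_on_gas = nCᵥΔT with Cᵥ = R/(γ−1) = 20.79 J/(mol·K).
ΔU = 2.15 × 20.79 × (196.9 − 408) = -9433 J.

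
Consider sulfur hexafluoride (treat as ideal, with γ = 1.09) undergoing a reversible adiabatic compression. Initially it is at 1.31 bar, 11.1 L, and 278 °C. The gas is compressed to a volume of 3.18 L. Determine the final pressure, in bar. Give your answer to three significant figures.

P₂ ≈ 5.12 bar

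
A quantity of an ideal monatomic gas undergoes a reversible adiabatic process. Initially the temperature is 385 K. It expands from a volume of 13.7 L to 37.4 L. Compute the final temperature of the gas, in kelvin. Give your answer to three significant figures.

For a reversible adiabat TV^(γ−1) is constant, so T₂ = T₁ (V₁/V₂)^(γ−1).
For a monatomic ideal gas γ = 5/3, so γ−1 = 2/3.
T₂ = 385 × (13.7/37.4)^(2/3) = 197.1 K.

T₂ ≈ 197 K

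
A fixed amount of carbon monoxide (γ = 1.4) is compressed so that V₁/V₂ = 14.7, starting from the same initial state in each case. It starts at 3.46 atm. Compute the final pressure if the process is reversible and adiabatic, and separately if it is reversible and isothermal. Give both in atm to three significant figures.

Isothermal: P₂ = P₁(V₁/V₂) = 3.46×14.7 = 50.86 atm.
Adiabatic: P₂ = P₁(V₁/V₂)^γ = 3.46×14.7^(1.4) = 149 atm.

adiabatic: 149 atm; isothermal: 50.9 atm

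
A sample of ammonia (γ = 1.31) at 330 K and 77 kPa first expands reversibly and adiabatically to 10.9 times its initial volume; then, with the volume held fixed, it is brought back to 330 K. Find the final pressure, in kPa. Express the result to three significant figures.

Adiabatic step (PV^γ = const): P₂ = 77×(1/10.9)^(1.31) = 3.369 kPa; T₂ = 330×(1/10.9)^(0.31) = 157.4 K.
Isochoric: P₃ = P₂(T₃/T₂) = 3.369 × (330/157.4) = 7.064 kPa.

P₃ ≈ 7.06 kPa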